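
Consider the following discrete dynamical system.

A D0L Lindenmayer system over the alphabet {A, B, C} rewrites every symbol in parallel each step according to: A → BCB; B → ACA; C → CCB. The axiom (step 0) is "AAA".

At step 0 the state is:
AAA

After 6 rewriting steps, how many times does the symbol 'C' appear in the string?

k=0  AAA
k=1  BCBBCBBCB
k=2  ACACCBACAACACCBACAACACCBACA
k=3  BCBCCBBCBCCBCCBACABCBCCBBCBBCBCCBBCBCCBCCBACABCBCCBBCBBCBCCBBCBCCBCCBACABCBCCBBCB
k=4  ACACCBACACCBCCBACAACACCBACACCBCCBACACCBCCBACABCBCCBBCBACAC…BACACCBCCBACACCBCCBACABCBCCBBCBACACCBACACCBCCBACAACACCBACA  (len 243)
k=5  BCBCCBBCBCCBCCBACABCBCCBBCBCCBCCBACACCBCCBACABCBCCBBCBBCBC…BBCBCCBCCBACACCBCCBACABCBCCBBCBBCBCCBBCBCCBCCBACABCBCCBBCB  (len 729)
k=6  ACACCBACACCBCCBACAACACCBACACCBCCBACACCBCCBACABCBCCBBCBACAC…BACACCBCCBACACCBCCBACABCBCCBBCBACACCBACACCBCCBACAACACCBACA  (len 2187)

1092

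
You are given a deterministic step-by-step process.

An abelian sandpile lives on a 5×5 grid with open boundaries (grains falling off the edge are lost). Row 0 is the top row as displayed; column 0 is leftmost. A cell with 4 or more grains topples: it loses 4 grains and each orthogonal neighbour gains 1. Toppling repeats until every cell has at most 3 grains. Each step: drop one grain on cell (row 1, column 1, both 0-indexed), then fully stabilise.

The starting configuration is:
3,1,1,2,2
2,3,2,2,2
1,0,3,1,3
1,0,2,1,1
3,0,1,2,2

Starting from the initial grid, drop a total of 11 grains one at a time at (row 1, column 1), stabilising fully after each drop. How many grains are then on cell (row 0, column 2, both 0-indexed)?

3

[0] 3,1,1,2,2
2,3,2,2,2
1,0,3,1,3
1,0,2,1,1
3,0,1,2,2
[1] 3,2,1,2,2
3,0,3,2,2
1,1,3,1,3
1,0,2,1,1
3,0,1,2,2
[2] 3,2,1,2,2
3,1,3,2,2
1,1,3,1,3
1,0,2,1,1
3,0,1,2,2
[3] 3,2,1,2,2
3,2,3,2,2
1,1,3,1,3
1,0,2,1,1
3,0,1,2,2
[4] 3,2,1,2,2
3,3,3,2,2
1,1,3,1,3
1,0,2,1,1
3,0,1,2,2
[5] 1,0,3,2,2
1,3,1,3,2
2,3,0,2,3
1,0,3,1,1
3,0,1,2,2
[6] 1,1,3,2,2
2,1,2,3,2
3,0,1,2,3
1,1,3,1,1
3,0,1,2,2
[7] 1,1,3,2,2
2,2,2,3,2
3,0,1,2,3
1,1,3,1,1
3,0,1,2,2
[8] 1,1,3,2,2
2,3,2,3,2
3,0,1,2,3
1,1,3,1,1
3,0,1,2,2
[9] 1,2,3,2,2
3,0,3,3,2
3,1,1,2,3
1,1,3,1,1
3,0,1,2,2
[10] 1,2,3,2,2
3,1,3,3,2
3,1,1,2,3
1,1,3,1,1
3,0,1,2,2
[11] 1,2,3,2,2
3,2,3,3,2
3,1,1,2,3
1,1,3,1,1
3,0,1,2,2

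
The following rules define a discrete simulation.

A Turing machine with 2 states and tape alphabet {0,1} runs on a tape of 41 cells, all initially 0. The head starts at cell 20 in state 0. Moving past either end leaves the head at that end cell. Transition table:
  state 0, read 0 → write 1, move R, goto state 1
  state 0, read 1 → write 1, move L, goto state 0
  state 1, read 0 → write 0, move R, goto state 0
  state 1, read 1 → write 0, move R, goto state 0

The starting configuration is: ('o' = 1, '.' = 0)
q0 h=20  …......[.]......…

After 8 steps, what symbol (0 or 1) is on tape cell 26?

t=0: q0 h=20  …......[.]......…
t=1: q1 h=21  ….....o[.]......…
t=2: q0 h=22  …....o.[.]......…
t=3: q1 h=23  …...o.o[.]......…
t=4: q0 h=24  …..o.o.[.]......…
t=5: q1 h=25  ….o.o.o[.]......…
t=6: q0 h=26  …o.o.o.[.]......…
t=7: q1 h=27  ….o.o.o[.]......…
t=8: q0 h=28  …o.o.o.[.]......…

1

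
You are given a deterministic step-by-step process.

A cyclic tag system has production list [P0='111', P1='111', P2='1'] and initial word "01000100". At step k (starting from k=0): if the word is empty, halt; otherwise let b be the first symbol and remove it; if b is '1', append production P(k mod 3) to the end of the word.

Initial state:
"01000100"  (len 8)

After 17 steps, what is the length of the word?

16

step 0: "01000100"  (len 8)
step 1: "1000100"  (len 7)
step 2: "000100111"  (len 9)
step 3: "00100111"  (len 8)
step 4: "0100111"  (len 7)
step 5: "100111"  (len 6)
step 6: "001111"  (len 6)
step 7: "01111"  (len 5)
step 8: "1111"  (len 4)
step 9: "1111"  (len 4)
step 10: "111111"  (len 6)
step 11: "11111111"  (len 8)
step 12: "11111111"  (len 8)
step 13: "1111111111"  (len 10)
step 14: "111111111111"  (len 12)
step 15: "111111111111"  (len 12)
step 16: "11111111111111"  (len 14)
step 17: "1111111111111111"  (len 16)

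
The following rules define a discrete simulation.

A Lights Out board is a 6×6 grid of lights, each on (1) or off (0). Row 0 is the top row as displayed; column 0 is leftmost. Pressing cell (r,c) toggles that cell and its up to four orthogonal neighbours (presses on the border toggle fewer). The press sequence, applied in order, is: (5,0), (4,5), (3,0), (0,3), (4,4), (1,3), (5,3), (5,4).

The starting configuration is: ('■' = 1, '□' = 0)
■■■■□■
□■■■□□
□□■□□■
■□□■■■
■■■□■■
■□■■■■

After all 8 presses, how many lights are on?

k=0  ■■■■□■
□■■■□□
□□■□□■
■□□■■■
■■■□■■
■□■■■■
k=1  ■■■■□■
□■■■□□
□□■□□■
■□□■■■
□■■□■■
□■■■■■
k=2  ■■■■□■
□■■■□□
□□■□□■
■□□■■□
□■■□□□
□■■■■□
k=3  ■■■■□■
□■■■□□
■□■□□■
□■□■■□
■■■□□□
□■■■■□
k=4  ■■□□■■
□■■□□□
■□■□□■
□■□■■□
■■■□□□
□■■■■□
k=5  ■■□□■■
□■■□□□
■□■□□■
□■□■□□
■■■■■■
□■■■□□
k=6  ■■□■■■
□■□■■□
■□■■□■
□■□■□□
■■■■■■
□■■■□□
k=7  ■■□■■■
□■□■■□
■□■■□■
□■□■□□
■■■□■■
□■□□■□
k=8  ■■□■■■
□■□■■□
■□■■□■
□■□■□□
■■■□□■
□■□■□■

21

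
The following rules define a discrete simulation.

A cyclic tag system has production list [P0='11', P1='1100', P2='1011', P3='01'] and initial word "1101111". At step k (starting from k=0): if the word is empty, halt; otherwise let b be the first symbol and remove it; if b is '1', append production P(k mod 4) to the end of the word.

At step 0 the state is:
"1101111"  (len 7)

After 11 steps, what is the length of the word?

26

[0] "1101111"  (len 7)
[1] "10111111"  (len 8)
[2] "01111111100"  (len 11)
[3] "1111111100"  (len 10)
[4] "11111110001"  (len 11)
[5] "111111000111"  (len 12)
[6] "111110001111100"  (len 15)
[7] "111100011111001011"  (len 18)
[8] "1110001111100101101"  (len 19)
[9] "11000111110010110111"  (len 20)
[10] "10001111100101101111100"  (len 23)
[11] "00011111001011011111001011"  (len 26)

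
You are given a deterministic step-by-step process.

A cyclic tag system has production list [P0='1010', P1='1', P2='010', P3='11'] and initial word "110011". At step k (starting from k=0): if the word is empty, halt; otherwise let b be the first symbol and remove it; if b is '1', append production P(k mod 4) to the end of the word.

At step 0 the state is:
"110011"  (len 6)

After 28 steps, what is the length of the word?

[0] "110011"  (len 6)
[1] "100111010"  (len 9)
[2] "001110101"  (len 9)
[3] "01110101"  (len 8)
[4] "1110101"  (len 7)
[5] "1101011010"  (len 10)
[6] "1010110101"  (len 10)
[7] "010110101010"  (len 12)
[8] "10110101010"  (len 11)
[9] "01101010101010"  (len 14)
[10] "1101010101010"  (len 13)
[11] "101010101010010"  (len 15)
[12] "0101010101001011"  (len 16)
[13] "101010101001011"  (len 15)
[14] "010101010010111"  (len 15)
[15] "10101010010111"  (len 14)
[16] "010101001011111"  (len 15)
[17] "10101001011111"  (len 14)
[18] "01010010111111"  (len 14)
[19] "1010010111111"  (len 13)
[20] "01001011111111"  (len 14)
[21] "1001011111111"  (len 13)
[22] "0010111111111"  (len 13)
[23] "010111111111"  (len 12)
[24] "10111111111"  (len 11)
[25] "01111111111010"  (len 14)
[26] "1111111111010"  (len 13)
[27] "111111111010010"  (len 15)
[28] "1111111101001011"  (len 16)

16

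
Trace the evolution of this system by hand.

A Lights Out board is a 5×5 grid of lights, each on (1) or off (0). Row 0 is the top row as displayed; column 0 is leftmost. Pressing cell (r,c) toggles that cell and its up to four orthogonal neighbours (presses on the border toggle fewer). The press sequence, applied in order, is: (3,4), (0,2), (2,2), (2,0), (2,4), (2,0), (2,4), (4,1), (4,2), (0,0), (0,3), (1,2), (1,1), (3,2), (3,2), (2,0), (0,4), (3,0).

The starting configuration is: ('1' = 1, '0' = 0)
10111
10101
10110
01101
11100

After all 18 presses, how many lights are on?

15

0) 10111
10101
10110
01101
11100
1) 10111
10101
10111
01110
11101
2) 11001
10001
10111
01110
11101
3) 11001
10101
11001
01010
11101
4) 11001
00101
00001
11010
11101
5) 11001
00100
00010
11011
11101
6) 11001
10100
11010
01011
11101
7) 11001
10101
11001
01010
11101
8) 11001
10101
11001
00010
00001
9) 11001
10101
11001
00110
01111
10) 00001
00101
11001
00110
01111
11) 00110
00111
11001
00110
01111
12) 00010
01001
11101
00110
01111
13) 01010
10101
10101
00110
01111
14) 01010
10101
10001
01000
01011
15) 01010
10101
10101
00110
01111
16) 01010
00101
01101
10110
01111
17) 01001
00100
01101
10110
01111
18) 01001
00100
11101
01110
11111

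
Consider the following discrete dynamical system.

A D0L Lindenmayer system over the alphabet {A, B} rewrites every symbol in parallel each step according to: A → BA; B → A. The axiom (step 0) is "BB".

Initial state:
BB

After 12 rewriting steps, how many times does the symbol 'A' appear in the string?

0) BB
1) AA
2) BABA
3) ABAABA
4) BAABABAABA
5) ABABAABAABABAABA
6) BAABAABABAABABAABAABABAABA
7) ABABAABABAABAABABAABAABABAABABAABAABABAABA
8) BAABAABABAABAABABAABABAABAABABAABABAABAABABAABAABABAABABAABAABABAABA
9) ABABAABABAABAABABAABABAABAABABAABAABABAABABAABAABABAABAABABAABABAABAABABAABABAABAABABAABAABABAABABAABAABABAABA
10) BAABAABABAABAABABAABABAABAABABAABAABABAABABAABAABABAABABAA…ABAABABAABABAABAABABAABABAABAABABAABAABABAABABAABAABABAABA  (len 178)
11) ABABAABABAABAABABAABABAABAABABAABAABABAABABAABAABABAABABAA…ABAABABAABABAABAABABAABABAABAABABAABAABABAABABAABAABABAABA  (len 288)
12) BAABAABABAABAABABAABABAABAABABAABAABABAABABAABAABABAABABAA…ABAABABAABABAABAABABAABABAABAABABAABAABABAABABAABAABABAABA  (len 466)

288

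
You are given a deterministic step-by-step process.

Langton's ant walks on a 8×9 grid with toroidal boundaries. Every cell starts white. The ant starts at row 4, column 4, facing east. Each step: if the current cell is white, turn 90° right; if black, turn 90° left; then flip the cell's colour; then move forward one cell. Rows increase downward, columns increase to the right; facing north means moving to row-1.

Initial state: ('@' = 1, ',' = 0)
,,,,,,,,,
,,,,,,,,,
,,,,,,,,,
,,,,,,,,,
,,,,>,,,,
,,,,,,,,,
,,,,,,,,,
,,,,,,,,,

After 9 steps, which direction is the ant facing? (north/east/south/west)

step 0: ,,,,,,,,,
,,,,,,,,,
,,,,,,,,,
,,,,,,,,,
,,,,>,,,,
,,,,,,,,,
,,,,,,,,,
,,,,,,,,,
step 1: ,,,,,,,,,
,,,,,,,,,
,,,,,,,,,
,,,,,,,,,
,,,,@,,,,
,,,,v,,,,
,,,,,,,,,
,,,,,,,,,
step 2: ,,,,,,,,,
,,,,,,,,,
,,,,,,,,,
,,,,,,,,,
,,,,@,,,,
,,,<@,,,,
,,,,,,,,,
,,,,,,,,,
step 3: ,,,,,,,,,
,,,,,,,,,
,,,,,,,,,
,,,,,,,,,
,,,^@,,,,
,,,@@,,,,
,,,,,,,,,
,,,,,,,,,
step 4: ,,,,,,,,,
,,,,,,,,,
,,,,,,,,,
,,,,,,,,,
,,,@>,,,,
,,,@@,,,,
,,,,,,,,,
,,,,,,,,,
step 5: ,,,,,,,,,
,,,,,,,,,
,,,,,,,,,
,,,,^,,,,
,,,@,,,,,
,,,@@,,,,
,,,,,,,,,
,,,,,,,,,
step 6: ,,,,,,,,,
,,,,,,,,,
,,,,,,,,,
,,,,@>,,,
,,,@,,,,,
,,,@@,,,,
,,,,,,,,,
,,,,,,,,,
step 7: ,,,,,,,,,
,,,,,,,,,
,,,,,,,,,
,,,,@@,,,
,,,@,v,,,
,,,@@,,,,
,,,,,,,,,
,,,,,,,,,
step 8: ,,,,,,,,,
,,,,,,,,,
,,,,,,,,,
,,,,@@,,,
,,,@<@,,,
,,,@@,,,,
,,,,,,,,,
,,,,,,,,,
step 9: ,,,,,,,,,
,,,,,,,,,
,,,,,,,,,
,,,,^@,,,
,,,@@@,,,
,,,@@,,,,
,,,,,,,,,
,,,,,,,,,

north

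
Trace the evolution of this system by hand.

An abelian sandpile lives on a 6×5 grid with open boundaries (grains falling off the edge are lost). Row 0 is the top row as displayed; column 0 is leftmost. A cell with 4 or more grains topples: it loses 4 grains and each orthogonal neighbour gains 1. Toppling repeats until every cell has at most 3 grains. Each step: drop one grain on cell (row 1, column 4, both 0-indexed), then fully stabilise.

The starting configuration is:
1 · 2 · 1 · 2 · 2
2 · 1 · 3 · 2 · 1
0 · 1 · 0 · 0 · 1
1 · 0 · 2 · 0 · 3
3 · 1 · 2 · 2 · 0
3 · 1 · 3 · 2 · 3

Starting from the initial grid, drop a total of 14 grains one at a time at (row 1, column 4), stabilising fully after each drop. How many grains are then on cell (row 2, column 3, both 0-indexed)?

3

0) 1 · 2 · 1 · 2 · 2
2 · 1 · 3 · 2 · 1
0 · 1 · 0 · 0 · 1
1 · 0 · 2 · 0 · 3
3 · 1 · 2 · 2 · 0
3 · 1 · 3 · 2 · 3
1) 1 · 2 · 1 · 2 · 2
2 · 1 · 3 · 2 · 2
0 · 1 · 0 · 0 · 1
1 · 0 · 2 · 0 · 3
3 · 1 · 2 · 2 · 0
3 · 1 · 3 · 2 · 3
2) 1 · 2 · 1 · 2 · 2
2 · 1 · 3 · 2 · 3
0 · 1 · 0 · 0 · 1
1 · 0 · 2 · 0 · 3
3 · 1 · 2 · 2 · 0
3 · 1 · 3 · 2 · 3
3) 1 · 2 · 1 · 2 · 3
2 · 1 · 3 · 3 · 0
0 · 1 · 0 · 0 · 2
1 · 0 · 2 · 0 · 3
3 · 1 · 2 · 2 · 0
3 · 1 · 3 · 2 · 3
4) 1 · 2 · 1 · 2 · 3
2 · 1 · 3 · 3 · 1
0 · 1 · 0 · 0 · 2
1 · 0 · 2 · 0 · 3
3 · 1 · 2 · 2 · 0
3 · 1 · 3 · 2 · 3
5) 1 · 2 · 1 · 2 · 3
2 · 1 · 3 · 3 · 2
0 · 1 · 0 · 0 · 2
1 · 0 · 2 · 0 · 3
3 · 1 · 2 · 2 · 0
3 · 1 · 3 · 2 · 3
6) 1 · 2 · 1 · 2 · 3
2 · 1 · 3 · 3 · 3
0 · 1 · 0 · 0 · 2
1 · 0 · 2 · 0 · 3
3 · 1 · 2 · 2 · 0
3 · 1 · 3 · 2 · 3
7) 1 · 2 · 3 · 0 · 1
2 · 2 · 0 · 2 · 2
0 · 1 · 1 · 1 · 3
1 · 0 · 2 · 0 · 3
3 · 1 · 2 · 2 · 0
3 · 1 · 3 · 2 · 3
8) 1 · 2 · 3 · 0 · 1
2 · 2 · 0 · 2 · 3
0 · 1 · 1 · 1 · 3
1 · 0 · 2 · 0 · 3
3 · 1 · 2 · 2 · 0
3 · 1 · 3 · 2 · 3
9) 1 · 2 · 3 · 0 · 2
2 · 2 · 0 · 3 · 1
0 · 1 · 1 · 2 · 1
1 · 0 · 2 · 1 · 0
3 · 1 · 2 · 2 · 1
3 · 1 · 3 · 2 · 3
10) 1 · 2 · 3 · 0 · 2
2 · 2 · 0 · 3 · 2
0 · 1 · 1 · 2 · 1
1 · 0 · 2 · 1 · 0
3 · 1 · 2 · 2 · 1
3 · 1 · 3 · 2 · 3
11) 1 · 2 · 3 · 0 · 2
2 · 2 · 0 · 3 · 3
0 · 1 · 1 · 2 · 1
1 · 0 · 2 · 1 · 0
3 · 1 · 2 · 2 · 1
3 · 1 · 3 · 2 · 3
12) 1 · 2 · 3 · 1 · 3
2 · 2 · 1 · 0 · 1
0 · 1 · 1 · 3 · 2
1 · 0 · 2 · 1 · 0
3 · 1 · 2 · 2 · 1
3 · 1 · 3 · 2 · 3
13) 1 · 2 · 3 · 1 · 3
2 · 2 · 1 · 0 · 2
0 · 1 · 1 · 3 · 2
1 · 0 · 2 · 1 · 0
3 · 1 · 2 · 2 · 1
3 · 1 · 3 · 2 · 3
14) 1 · 2 · 3 · 1 · 3
2 · 2 · 1 · 0 · 3
0 · 1 · 1 · 3 · 2
1 · 0 · 2 · 1 · 0
3 · 1 · 2 · 2 · 1
3 · 1 · 3 · 2 · 3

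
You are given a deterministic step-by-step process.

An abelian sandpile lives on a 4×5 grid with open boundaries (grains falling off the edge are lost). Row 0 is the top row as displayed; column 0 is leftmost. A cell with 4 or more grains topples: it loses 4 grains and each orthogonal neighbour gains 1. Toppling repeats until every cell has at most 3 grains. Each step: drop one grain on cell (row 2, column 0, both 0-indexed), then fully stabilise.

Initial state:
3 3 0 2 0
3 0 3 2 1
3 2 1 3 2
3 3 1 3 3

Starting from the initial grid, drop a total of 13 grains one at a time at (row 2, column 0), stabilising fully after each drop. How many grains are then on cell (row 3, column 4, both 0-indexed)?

step 0: 3 3 0 2 0
3 0 3 2 1
3 2 1 3 2
3 3 1 3 3
step 1: 1 0 1 2 0
1 3 3 2 1
3 0 2 3 2
1 1 2 3 3
step 2: 1 0 1 2 0
2 3 3 2 1
0 1 2 3 2
2 1 2 3 3
step 3: 1 0 1 2 0
2 3 3 2 1
1 1 2 3 2
2 1 2 3 3
step 4: 1 0 1 2 0
2 3 3 2 1
2 1 2 3 2
2 1 2 3 3
step 5: 1 0 1 2 0
2 3 3 2 1
3 1 2 3 2
2 1 2 3 3
step 6: 1 0 1 2 0
3 3 3 2 1
0 2 2 3 2
3 1 2 3 3
step 7: 1 0 1 2 0
3 3 3 2 1
1 2 2 3 2
3 1 2 3 3
step 8: 1 0 1 2 0
3 3 3 2 1
2 2 2 3 2
3 1 2 3 3
step 9: 1 0 1 2 0
3 3 3 2 1
3 2 2 3 2
3 1 2 3 3
step 10: 2 1 2 3 0
1 2 2 0 3
3 2 2 3 0
1 0 1 2 1
step 11: 2 1 2 3 0
2 2 2 0 3
0 3 2 3 0
2 0 1 2 1
step 12: 2 1 2 3 0
2 2 2 0 3
1 3 2 3 0
2 0 1 2 1
step 13: 2 1 2 3 0
2 2 2 0 3
2 3 2 3 0
2 0 1 2 1

1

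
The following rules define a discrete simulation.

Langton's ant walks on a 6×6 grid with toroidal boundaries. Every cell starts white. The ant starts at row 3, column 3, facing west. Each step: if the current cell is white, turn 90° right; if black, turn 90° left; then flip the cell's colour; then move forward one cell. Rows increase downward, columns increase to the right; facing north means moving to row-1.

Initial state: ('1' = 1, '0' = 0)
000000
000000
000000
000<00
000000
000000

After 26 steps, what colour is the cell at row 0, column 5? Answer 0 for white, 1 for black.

step 0: 000000
000000
000000
000<00
000000
000000
step 1: 000000
000000
000^00
000100
000000
000000
step 2: 000000
000000
0001>0
000100
000000
000000
step 3: 000000
000000
000110
0001v0
000000
000000
step 4: 000000
000000
000110
000<10
000000
000000
step 5: 000000
000000
000110
000010
000v00
000000
step 6: 000000
000000
000110
000010
00<100
000000
step 7: 000000
000000
000110
00^010
001100
000000
step 8: 000000
000000
000110
001>10
001100
000000
step 9: 000000
000000
000110
001110
001v00
000000
step 10: 000000
000000
000110
001110
0010>0
000000
step 11: 000000
000000
000110
001110
001010
0000v0
step 12: 000000
000000
000110
001110
001010
000<10
step 13: 000000
000000
000110
001110
001^10
000110
step 14: 000000
000000
000110
001110
0011>0
000110
step 15: 000000
000000
000110
0011^0
001100
000110
step 16: 000000
000000
000110
001<00
001100
000110
step 17: 000000
000000
000110
001000
001v00
000110
step 18: 000000
000000
000110
001000
0010>0
000110
step 19: 000000
000000
000110
001000
001010
0001v0
step 20: 000000
000000
000110
001000
001010
00010>
step 21: 00000v
000000
000110
001000
001010
000101
step 22: 0000<1
000000
000110
001000
001010
000101
step 23: 000011
000000
000110
001000
001010
0001^1
step 24: 000011
000000
000110
001000
001010
00011>
step 25: 000011
000000
000110
001000
00101^
000110
step 26: 000011
000000
000110
001000
>01011
000110

1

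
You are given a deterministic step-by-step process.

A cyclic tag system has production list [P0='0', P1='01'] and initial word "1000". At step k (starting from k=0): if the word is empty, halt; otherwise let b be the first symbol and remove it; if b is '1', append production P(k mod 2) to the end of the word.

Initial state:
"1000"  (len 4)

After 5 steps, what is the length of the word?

0

0) "1000"  (len 4)
1) "0000"  (len 4)
2) "000"  (len 3)
3) "00"  (len 2)
4) "0"  (len 1)
5) (halted — word empty)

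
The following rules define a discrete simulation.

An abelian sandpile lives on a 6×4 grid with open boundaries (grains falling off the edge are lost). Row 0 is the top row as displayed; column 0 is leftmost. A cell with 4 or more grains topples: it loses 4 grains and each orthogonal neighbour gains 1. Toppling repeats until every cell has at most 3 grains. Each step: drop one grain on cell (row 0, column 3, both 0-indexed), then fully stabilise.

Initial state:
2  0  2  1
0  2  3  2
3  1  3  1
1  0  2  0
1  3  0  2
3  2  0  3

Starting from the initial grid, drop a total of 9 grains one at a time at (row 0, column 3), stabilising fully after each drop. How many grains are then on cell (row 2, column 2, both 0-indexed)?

gen 0: 2  0  2  1
0  2  3  2
3  1  3  1
1  0  2  0
1  3  0  2
3  2  0  3
gen 1: 2  0  2  2
0  2  3  2
3  1  3  1
1  0  2  0
1  3  0  2
3  2  0  3
gen 2: 2  0  2  3
0  2  3  2
3  1  3  1
1  0  2  0
1  3  0  2
3  2  0  3
gen 3: 2  0  3  0
0  2  3  3
3  1  3  1
1  0  2  0
1  3  0  2
3  2  0  3
gen 4: 2  0  3  1
0  2  3  3
3  1  3  1
1  0  2  0
1  3  0  2
3  2  0  3
gen 5: 2  0  3  2
0  2  3  3
3  1  3  1
1  0  2  0
1  3  0  2
3  2  0  3
gen 6: 2  0  3  3
0  2  3  3
3  1  3  1
1  0  2  0
1  3  0  2
3  2  0  3
gen 7: 2  1  1  2
0  3  2  1
3  2  0  3
1  0  3  0
1  3  0  2
3  2  0  3
gen 8: 2  1  1  3
0  3  2  1
3  2  0  3
1  0  3  0
1  3  0  2
3  2  0  3
gen 9: 2  1  2  0
0  3  2  2
3  2  0  3
1  0  3  0
1  3  0  2
3  2  0  3

0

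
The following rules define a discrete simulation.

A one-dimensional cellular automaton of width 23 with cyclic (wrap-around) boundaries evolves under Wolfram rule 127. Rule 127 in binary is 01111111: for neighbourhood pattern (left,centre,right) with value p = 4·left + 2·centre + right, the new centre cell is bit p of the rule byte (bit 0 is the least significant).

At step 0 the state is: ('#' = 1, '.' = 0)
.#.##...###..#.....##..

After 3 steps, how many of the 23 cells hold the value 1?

[0] .#.##...###..#.....##..
[1] #########.#############
[2] ........###............
[3] #########.#############

22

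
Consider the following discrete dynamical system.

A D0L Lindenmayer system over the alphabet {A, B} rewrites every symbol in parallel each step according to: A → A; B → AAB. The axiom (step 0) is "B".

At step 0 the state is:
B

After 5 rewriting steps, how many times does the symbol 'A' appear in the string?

step 0: B
step 1: AAB
step 2: AAAAB
step 3: AAAAAAB
step 4: AAAAAAAAB
step 5: AAAAAAAAAAB

10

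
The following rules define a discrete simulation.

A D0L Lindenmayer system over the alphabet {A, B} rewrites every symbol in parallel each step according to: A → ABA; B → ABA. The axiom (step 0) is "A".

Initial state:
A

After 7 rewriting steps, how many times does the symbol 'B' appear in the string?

[0] A
[1] ABA
[2] ABAABAABA
[3] ABAABAABAABAABAABAABAABAABA
[4] ABAABAABAABAABAABAABAABAABAABAABAABAABAABAABAABAABAABAABAABAABAABAABAABAABAABAABA
[5] ABAABAABAABAABAABAABAABAABAABAABAABAABAABAABAABAABAABAABAA…AABAABAABAABAABAABAABAABAABAABAABAABAABAABAABAABAABAABAABA  (len 243)
[6] ABAABAABAABAABAABAABAABAABAABAABAABAABAABAABAABAABAABAABAA…AABAABAABAABAABAABAABAABAABAABAABAABAABAABAABAABAABAABAABA  (len 729)
[7] ABAABAABAABAABAABAABAABAABAABAABAABAABAABAABAABAABAABAABAA…AABAABAABAABAABAABAABAABAABAABAABAABAABAABAABAABAABAABAABA  (len 2187)

729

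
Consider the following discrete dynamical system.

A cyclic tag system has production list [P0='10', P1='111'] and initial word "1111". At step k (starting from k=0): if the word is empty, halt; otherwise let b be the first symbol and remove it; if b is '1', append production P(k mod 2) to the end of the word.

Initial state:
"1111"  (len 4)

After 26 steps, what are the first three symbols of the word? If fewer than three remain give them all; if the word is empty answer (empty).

111

gen 0: "1111"  (len 4)
gen 1: "11110"  (len 5)
gen 2: "1110111"  (len 7)
gen 3: "11011110"  (len 8)
gen 4: "1011110111"  (len 10)
gen 5: "01111011110"  (len 11)
gen 6: "1111011110"  (len 10)
gen 7: "11101111010"  (len 11)
gen 8: "1101111010111"  (len 13)
gen 9: "10111101011110"  (len 14)
gen 10: "0111101011110111"  (len 16)
gen 11: "111101011110111"  (len 15)
gen 12: "11101011110111111"  (len 17)
gen 13: "110101111011111110"  (len 18)
gen 14: "10101111011111110111"  (len 20)
gen 15: "010111101111111011110"  (len 21)
gen 16: "10111101111111011110"  (len 20)
gen 17: "011110111111101111010"  (len 21)
gen 18: "11110111111101111010"  (len 20)
gen 19: "111011111110111101010"  (len 21)
gen 20: "11011111110111101010111"  (len 23)
gen 21: "101111111011110101011110"  (len 24)
gen 22: "01111111011110101011110111"  (len 26)
gen 23: "1111111011110101011110111"  (len 25)
gen 24: "111111011110101011110111111"  (len 27)
gen 25: "1111101111010101111011111110"  (len 28)
gen 26: "111101111010101111011111110111"  (len 30)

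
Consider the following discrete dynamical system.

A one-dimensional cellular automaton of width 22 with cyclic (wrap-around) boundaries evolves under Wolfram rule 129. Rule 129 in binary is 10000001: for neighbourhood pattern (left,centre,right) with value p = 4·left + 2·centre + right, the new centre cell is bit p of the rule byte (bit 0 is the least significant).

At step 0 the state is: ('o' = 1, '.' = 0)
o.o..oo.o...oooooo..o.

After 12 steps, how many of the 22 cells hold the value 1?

7

[0] o.o..oo.o...oooooo..o.
[1] ..........o..oooo.....
[2] ooooooooo.....oo..oooo
[3] oooooooo..ooo......ooo
[4] ooooooo....o..oooo..oo
[5] oooooo..oo.....oo....o
[6] ooooo......ooo....oo..
[7] .ooo..oooo..o..oo.....
[8] ..o....oo.........oooo
[9] ....oo....ooooooo..oo.
[10] ooo....oo..ooooo......
[11] .o..oo......ooo..oooo.
[12] .......oooo..o....oo..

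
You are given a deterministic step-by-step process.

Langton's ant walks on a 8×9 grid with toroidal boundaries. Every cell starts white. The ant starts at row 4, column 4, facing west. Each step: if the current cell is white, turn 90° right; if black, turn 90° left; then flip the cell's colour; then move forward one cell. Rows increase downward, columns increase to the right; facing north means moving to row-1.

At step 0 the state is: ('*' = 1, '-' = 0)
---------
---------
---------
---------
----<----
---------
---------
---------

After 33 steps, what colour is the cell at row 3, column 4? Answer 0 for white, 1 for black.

1

t=0: ---------
---------
---------
---------
----<----
---------
---------
---------
t=1: ---------
---------
---------
----^----
----*----
---------
---------
---------
t=2: ---------
---------
---------
----*>---
----*----
---------
---------
---------
t=3: ---------
---------
---------
----**---
----*v---
---------
---------
---------
t=4: ---------
---------
---------
----**---
----<*---
---------
---------
---------
t=5: ---------
---------
---------
----**---
-----*---
----v----
---------
---------
t=6: ---------
---------
---------
----**---
-----*---
---<*----
---------
---------
t=7: ---------
---------
---------
----**---
---^-*---
---**----
---------
---------
t=8: ---------
---------
---------
----**---
---*>*---
---**----
---------
---------
t=9: ---------
---------
---------
----**---
---***---
---*v----
---------
---------
t=10: ---------
---------
---------
----**---
---***---
---*->---
---------
---------
t=11: ---------
---------
---------
----**---
---***---
---*-*---
-----v---
---------
t=12: ---------
---------
---------
----**---
---***---
---*-*---
----<*---
---------
t=13: ---------
---------
---------
----**---
---***---
---*^*---
----**---
---------
t=14: ---------
---------
---------
----**---
---***---
---**>---
----**---
---------
t=15: ---------
---------
---------
----**---
---**^---
---**----
----**---
---------
t=16: ---------
---------
---------
----**---
---*<----
---**----
----**---
---------
t=17: ---------
---------
---------
----**---
---*-----
---*v----
----**---
---------
t=18: ---------
---------
---------
----**---
---*-----
---*->---
----**---
---------
t=19: ---------
---------
---------
----**---
---*-----
---*-*---
----*v---
---------
t=20: ---------
---------
---------
----**---
---*-----
---*-*---
----*->--
---------
t=21: ---------
---------
---------
----**---
---*-----
---*-*---
----*-*--
------v--
t=22: ---------
---------
---------
----**---
---*-----
---*-*---
----*-*--
-----<*--
t=23: ---------
---------
---------
----**---
---*-----
---*-*---
----*^*--
-----**--
t=24: ---------
---------
---------
----**---
---*-----
---*-*---
----**>--
-----**--
t=25: ---------
---------
---------
----**---
---*-----
---*-*^--
----**---
-----**--
t=26: ---------
---------
---------
----**---
---*-----
---*-**>-
----**---
-----**--
t=27: ---------
---------
---------
----**---
---*-----
---*-***-
----**-v-
-----**--
t=28: ---------
---------
---------
----**---
---*-----
---*-***-
----**<*-
-----**--
t=29: ---------
---------
---------
----**---
---*-----
---*-*^*-
----****-
-----**--
t=30: ---------
---------
---------
----**---
---*-----
---*-<-*-
----****-
-----**--
t=31: ---------
---------
---------
----**---
---*-----
---*---*-
----*v**-
-----**--
t=32: ---------
---------
---------
----**---
---*-----
---*---*-
----*->*-
-----**--
t=33: ---------
---------
---------
----**---
---*-----
---*--^*-
----*--*-
-----**--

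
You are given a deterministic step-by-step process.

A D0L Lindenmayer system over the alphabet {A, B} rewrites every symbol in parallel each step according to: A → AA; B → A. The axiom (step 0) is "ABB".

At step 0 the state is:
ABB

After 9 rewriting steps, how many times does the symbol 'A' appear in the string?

step 0: ABB
step 1: AAAA
step 2: AAAAAAAA
step 3: AAAAAAAAAAAAAAAA
step 4: AAAAAAAAAAAAAAAAAAAAAAAAAAAAAAAA
step 5: AAAAAAAAAAAAAAAAAAAAAAAAAAAAAAAAAAAAAAAAAAAAAAAAAAAAAAAAAAAAAAAA
step 6: AAAAAAAAAAAAAAAAAAAAAAAAAAAAAAAAAAAAAAAAAAAAAAAAAAAAAAAAAA…AAAAAAAAAAAAAAAAAAAAAAAAAAAAAAAAAAAAAAAAAAAAAAAAAAAAAAAAAA  (len 128)
step 7: AAAAAAAAAAAAAAAAAAAAAAAAAAAAAAAAAAAAAAAAAAAAAAAAAAAAAAAAAA…AAAAAAAAAAAAAAAAAAAAAAAAAAAAAAAAAAAAAAAAAAAAAAAAAAAAAAAAAA  (len 256)
step 8: AAAAAAAAAAAAAAAAAAAAAAAAAAAAAAAAAAAAAAAAAAAAAAAAAAAAAAAAAA…AAAAAAAAAAAAAAAAAAAAAAAAAAAAAAAAAAAAAAAAAAAAAAAAAAAAAAAAAA  (len 512)
step 9: AAAAAAAAAAAAAAAAAAAAAAAAAAAAAAAAAAAAAAAAAAAAAAAAAAAAAAAAAA…AAAAAAAAAAAAAAAAAAAAAAAAAAAAAAAAAAAAAAAAAAAAAAAAAAAAAAAAAA  (len 1024)

1024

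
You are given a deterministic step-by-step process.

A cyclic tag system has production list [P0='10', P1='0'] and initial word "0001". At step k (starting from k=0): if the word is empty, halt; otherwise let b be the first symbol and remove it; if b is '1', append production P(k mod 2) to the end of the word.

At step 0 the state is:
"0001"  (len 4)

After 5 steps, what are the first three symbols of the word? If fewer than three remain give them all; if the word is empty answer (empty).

k=0  "0001"  (len 4)
k=1  "001"  (len 3)
k=2  "01"  (len 2)
k=3  "1"  (len 1)
k=4  "0"  (len 1)
k=5  (halted — word empty)

(empty)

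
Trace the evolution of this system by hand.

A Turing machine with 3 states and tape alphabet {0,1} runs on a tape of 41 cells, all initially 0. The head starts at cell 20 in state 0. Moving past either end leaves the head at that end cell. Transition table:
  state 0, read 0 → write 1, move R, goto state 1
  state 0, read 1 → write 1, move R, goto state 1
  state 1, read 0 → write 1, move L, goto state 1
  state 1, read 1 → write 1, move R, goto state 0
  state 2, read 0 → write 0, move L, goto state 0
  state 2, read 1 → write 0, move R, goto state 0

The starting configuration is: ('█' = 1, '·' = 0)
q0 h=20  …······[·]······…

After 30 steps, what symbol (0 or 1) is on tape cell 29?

1

[0] q0 h=20  …······[·]······…
[1] q1 h=21  …·····█[·]······…
[2] q1 h=20  …······[█]█·····…
[3] q0 h=21  …·····█[█]······…
[4] q1 h=22  …····██[·]······…
[5] q1 h=21  …·····█[█]█·····…
[6] q0 h=22  …····██[█]······…
[7] q1 h=23  …···███[·]······…
[8] q1 h=22  …····██[█]█·····…
[9] q0 h=23  …···███[█]······…
[10] q1 h=24  …··████[·]······…
[11] q1 h=23  …···███[█]█·····…
[12] q0 h=24  …··████[█]······…
[13] q1 h=25  …·█████[·]······…
[14] q1 h=24  …··████[█]█·····…
[15] q0 h=25  …·█████[█]······…
[16] q1 h=26  …██████[·]······…
[17] q1 h=25  …·█████[█]█·····…
[18] q0 h=26  …██████[█]······…
[19] q1 h=27  …██████[·]······…
[20] q1 h=26  …██████[█]█·····…
[21] q0 h=27  …██████[█]······…
[22] q1 h=28  …██████[·]······…
[23] q1 h=27  …██████[█]█·····…
[24] q0 h=28  …██████[█]······…
[25] q1 h=29  …██████[·]······…
[26] q1 h=28  …██████[█]█·····…
[27] q0 h=29  …██████[█]······…
[28] q1 h=30  …██████[·]······…
[29] q1 h=29  …██████[█]█·····…
[30] q0 h=30  …██████[█]······…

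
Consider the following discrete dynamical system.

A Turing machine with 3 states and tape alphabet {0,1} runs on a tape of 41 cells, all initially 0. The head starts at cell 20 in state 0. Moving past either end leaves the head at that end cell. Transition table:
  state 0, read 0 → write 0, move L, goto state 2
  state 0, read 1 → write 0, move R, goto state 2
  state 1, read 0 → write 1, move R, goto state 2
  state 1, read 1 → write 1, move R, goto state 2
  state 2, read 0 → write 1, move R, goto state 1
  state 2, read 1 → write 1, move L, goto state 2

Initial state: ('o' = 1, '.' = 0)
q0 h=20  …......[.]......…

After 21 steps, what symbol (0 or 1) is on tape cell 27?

1

gen 0: q0 h=20  …......[.]......…
gen 1: q2 h=19  …......[.]......…
gen 2: q1 h=20  ….....o[.]......…
gen 3: q2 h=21  …....oo[.]......…
gen 4: q1 h=22  …...ooo[.]......…
gen 5: q2 h=23  …..oooo[.]......…
gen 6: q1 h=24  ….ooooo[.]......…
gen 7: q2 h=25  …oooooo[.]......…
gen 8: q1 h=26  …oooooo[.]......…
gen 9: q2 h=27  …oooooo[.]......…
gen 10: q1 h=28  …oooooo[.]......…
gen 11: q2 h=29  …oooooo[.]......…
gen 12: q1 h=30  …oooooo[.]......…
gen 13: q2 h=31  …oooooo[.]......…
gen 14: q1 h=32  …oooooo[.]......…
gen 15: q2 h=33  …oooooo[.]......…
gen 16: q1 h=34  …oooooo[.]......|
gen 17: q2 h=35  …oooooo[.].....|
gen 18: q1 h=36  …oooooo[.]....|
gen 19: q2 h=37  …oooooo[.]...|
gen 20: q1 h=38  …oooooo[.]..|
gen 21: q2 h=39  …oooooo[.].|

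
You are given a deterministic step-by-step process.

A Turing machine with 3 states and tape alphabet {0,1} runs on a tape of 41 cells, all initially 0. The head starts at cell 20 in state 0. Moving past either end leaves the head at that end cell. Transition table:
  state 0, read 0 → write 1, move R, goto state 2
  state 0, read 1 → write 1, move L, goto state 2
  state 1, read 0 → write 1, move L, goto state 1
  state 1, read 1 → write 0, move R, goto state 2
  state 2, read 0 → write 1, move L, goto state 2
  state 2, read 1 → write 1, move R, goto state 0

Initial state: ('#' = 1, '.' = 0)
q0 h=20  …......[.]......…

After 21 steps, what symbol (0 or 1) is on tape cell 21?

1

[0] q0 h=20  …......[.]......…
[1] q2 h=21  ….....#[.]......…
[2] q2 h=20  …......[#]#.....…
[3] q0 h=21  ….....#[#]......…
[4] q2 h=20  …......[#]#.....…
[5] q0 h=21  ….....#[#]......…
[6] q2 h=20  …......[#]#.....…
[7] q0 h=21  ….....#[#]......…
[8] q2 h=20  …......[#]#.....…
[9] q0 h=21  ….....#[#]......…
[10] q2 h=20  …......[#]#.....…
[11] q0 h=21  ….....#[#]......…
[12] q2 h=20  …......[#]#.....…
[13] q0 h=21  ….....#[#]......…
[14] q2 h=20  …......[#]#.....…
[15] q0 h=21  ….....#[#]......…
[16] q2 h=20  …......[#]#.....…
[17] q0 h=21  ….....#[#]......…
[18] q2 h=20  …......[#]#.....…
[19] q0 h=21  ….....#[#]......…
[20] q2 h=20  …......[#]#.....…
[21] q0 h=21  ….....#[#]......…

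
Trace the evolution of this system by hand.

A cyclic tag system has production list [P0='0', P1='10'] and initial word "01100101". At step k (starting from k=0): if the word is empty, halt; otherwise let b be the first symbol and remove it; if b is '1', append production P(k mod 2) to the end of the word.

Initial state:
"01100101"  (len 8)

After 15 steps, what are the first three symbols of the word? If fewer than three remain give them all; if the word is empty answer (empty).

gen 0: "01100101"  (len 8)
gen 1: "1100101"  (len 7)
gen 2: "10010110"  (len 8)
gen 3: "00101100"  (len 8)
gen 4: "0101100"  (len 7)
gen 5: "101100"  (len 6)
gen 6: "0110010"  (len 7)
gen 7: "110010"  (len 6)
gen 8: "1001010"  (len 7)
gen 9: "0010100"  (len 7)
gen 10: "010100"  (len 6)
gen 11: "10100"  (len 5)
gen 12: "010010"  (len 6)
gen 13: "10010"  (len 5)
gen 14: "001010"  (len 6)
gen 15: "01010"  (len 5)

010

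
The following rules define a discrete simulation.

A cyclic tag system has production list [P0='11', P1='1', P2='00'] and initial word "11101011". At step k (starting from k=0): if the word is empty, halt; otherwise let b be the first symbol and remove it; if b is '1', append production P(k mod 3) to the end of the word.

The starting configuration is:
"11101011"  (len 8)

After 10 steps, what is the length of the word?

gen 0: "11101011"  (len 8)
gen 1: "110101111"  (len 9)
gen 2: "101011111"  (len 9)
gen 3: "0101111100"  (len 10)
gen 4: "101111100"  (len 9)
gen 5: "011111001"  (len 9)
gen 6: "11111001"  (len 8)
gen 7: "111100111"  (len 9)
gen 8: "111001111"  (len 9)
gen 9: "1100111100"  (len 10)
gen 10: "10011110011"  (len 11)

11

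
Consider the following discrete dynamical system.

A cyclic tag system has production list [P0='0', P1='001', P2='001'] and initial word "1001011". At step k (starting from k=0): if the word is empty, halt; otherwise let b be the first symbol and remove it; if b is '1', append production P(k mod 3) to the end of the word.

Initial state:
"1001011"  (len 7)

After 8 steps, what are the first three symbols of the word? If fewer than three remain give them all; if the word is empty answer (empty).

000

[0] "1001011"  (len 7)
[1] "0010110"  (len 7)
[2] "010110"  (len 6)
[3] "10110"  (len 5)
[4] "01100"  (len 5)
[5] "1100"  (len 4)
[6] "100001"  (len 6)
[7] "000010"  (len 6)
[8] "00010"  (len 5)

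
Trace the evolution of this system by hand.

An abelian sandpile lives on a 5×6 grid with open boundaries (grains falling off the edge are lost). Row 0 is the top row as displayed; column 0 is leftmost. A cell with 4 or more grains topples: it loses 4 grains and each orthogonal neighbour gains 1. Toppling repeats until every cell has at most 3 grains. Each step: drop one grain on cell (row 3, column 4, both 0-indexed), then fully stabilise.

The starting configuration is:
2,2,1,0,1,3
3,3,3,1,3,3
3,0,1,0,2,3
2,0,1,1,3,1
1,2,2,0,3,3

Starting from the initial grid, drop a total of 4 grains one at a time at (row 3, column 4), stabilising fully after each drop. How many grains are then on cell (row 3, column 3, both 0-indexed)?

3

[0] 2,2,1,0,1,3
3,3,3,1,3,3
3,0,1,0,2,3
2,0,1,1,3,1
1,2,2,0,3,3
[1] 2,2,1,0,1,3
3,3,3,1,3,3
3,0,1,0,3,3
2,0,1,2,1,3
1,2,2,1,1,0
[2] 2,2,1,0,1,3
3,3,3,1,3,3
3,0,1,0,3,3
2,0,1,2,2,3
1,2,2,1,1,0
[3] 2,2,1,0,1,3
3,3,3,1,3,3
3,0,1,0,3,3
2,0,1,2,3,3
1,2,2,1,1,0
[4] 2,2,1,0,3,0
3,3,3,2,1,2
3,0,1,1,2,2
2,0,1,3,2,1
1,2,2,1,2,1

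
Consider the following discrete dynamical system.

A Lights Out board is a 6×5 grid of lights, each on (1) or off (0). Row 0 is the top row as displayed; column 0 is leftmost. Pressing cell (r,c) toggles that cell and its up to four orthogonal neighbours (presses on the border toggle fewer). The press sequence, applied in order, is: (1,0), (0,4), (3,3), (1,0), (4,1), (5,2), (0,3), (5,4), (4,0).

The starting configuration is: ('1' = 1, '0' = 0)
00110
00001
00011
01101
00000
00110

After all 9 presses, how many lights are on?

10

gen 0: 00110
00001
00011
01101
00000
00110
gen 1: 10110
11001
10011
01101
00000
00110
gen 2: 10101
11000
10011
01101
00000
00110
gen 3: 10101
11000
10001
01010
00010
00110
gen 4: 00101
00000
00001
01010
00010
00110
gen 5: 00101
00000
00001
00010
11110
01110
gen 6: 00101
00000
00001
00010
11010
00000
gen 7: 00010
00010
00001
00010
11010
00000
gen 8: 00010
00010
00001
00010
11011
00011
gen 9: 00010
00010
00001
10010
00011
10011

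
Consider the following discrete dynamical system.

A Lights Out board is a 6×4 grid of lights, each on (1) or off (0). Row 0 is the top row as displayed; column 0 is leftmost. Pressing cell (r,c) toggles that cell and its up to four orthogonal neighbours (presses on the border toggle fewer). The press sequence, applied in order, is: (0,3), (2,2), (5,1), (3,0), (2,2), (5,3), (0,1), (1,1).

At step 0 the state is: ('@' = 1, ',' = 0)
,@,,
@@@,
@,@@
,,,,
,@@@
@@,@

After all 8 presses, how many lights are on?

12

t=0: ,@,,
@@@,
@,@@
,,,,
,@@@
@@,@
t=1: ,@@@
@@@@
@,@@
,,,,
,@@@
@@,@
t=2: ,@@@
@@,@
@@,,
,,@,
,@@@
@@,@
t=3: ,@@@
@@,@
@@,,
,,@,
,,@@
,,@@
t=4: ,@@@
@@,@
,@,,
@@@,
@,@@
,,@@
t=5: ,@@@
@@@@
,,@@
@@,,
@,@@
,,@@
t=6: ,@@@
@@@@
,,@@
@@,,
@,@,
,,,,
t=7: @,,@
@,@@
,,@@
@@,,
@,@,
,,,,
t=8: @@,@
,@,@
,@@@
@@,,
@,@,
,,,,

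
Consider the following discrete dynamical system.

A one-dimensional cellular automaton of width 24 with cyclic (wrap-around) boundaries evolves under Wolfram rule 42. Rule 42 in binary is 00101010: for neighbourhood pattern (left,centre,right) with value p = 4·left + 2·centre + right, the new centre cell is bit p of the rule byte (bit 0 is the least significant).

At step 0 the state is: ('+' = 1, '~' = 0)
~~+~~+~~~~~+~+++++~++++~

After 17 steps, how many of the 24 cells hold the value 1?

7

t=0: ~~+~~+~~~~~+~+++++~++++~
t=1: ~+~~+~~~~~+~++~~~~++~~~~
t=2: +~~+~~~~~+~++~~~~++~~~~~
t=3: ~~+~~~~~+~++~~~~++~~~~~+
t=4: ~+~~~~~+~++~~~~++~~~~~+~
t=5: +~~~~~+~++~~~~++~~~~~+~~
t=6: ~~~~~+~++~~~~++~~~~~+~~+
t=7: ~~~~+~++~~~~++~~~~~+~~+~
t=8: ~~~+~++~~~~++~~~~~+~~+~~
t=9: ~~+~++~~~~++~~~~~+~~+~~~
t=10: ~+~++~~~~++~~~~~+~~+~~~~
t=11: +~++~~~~++~~~~~+~~+~~~~~
t=12: ~++~~~~++~~~~~+~~+~~~~~+
t=13: ++~~~~++~~~~~+~~+~~~~~+~
t=14: +~~~~++~~~~~+~~+~~~~~+~+
t=15: ~~~~++~~~~~+~~+~~~~~+~++
t=16: ~~~++~~~~~+~~+~~~~~+~++~
t=17: ~~++~~~~~+~~+~~~~~+~++~~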